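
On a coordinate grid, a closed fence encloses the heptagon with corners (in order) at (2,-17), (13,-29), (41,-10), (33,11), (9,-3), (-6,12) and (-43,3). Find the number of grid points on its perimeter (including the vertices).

The number of boundary lattice points is Σ gcd(|Δx|,|Δy|) = gcd(11,12) + gcd(28,19) + gcd(8,21) + gcd(24,14) + gcd(15,15) + gcd(37,9) + gcd(45,20) = 1+1+1+2+15+1+5 = 26.

26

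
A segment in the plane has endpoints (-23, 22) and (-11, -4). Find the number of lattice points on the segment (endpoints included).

The number of lattice points on a segment between lattice points is gcd(|Δx|,|Δy|) + 1 = gcd(12,26) + 1 = 2 + 1 = 3.

3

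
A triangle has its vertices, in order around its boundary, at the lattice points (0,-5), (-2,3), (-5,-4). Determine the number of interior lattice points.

Using the shoelace formula, 2A = |(0·3 − (-2)·(-5)) + ((-2)·(-4) − (-5)·3) + ((-5)·(-5) − 0·(-4))| = 38, so the area is 19.
Along each edge there are gcd(|Δx|,|Δy|)+1 lattice points, so counting each shared vertex once the boundary has gcd(2,8) + gcd(3,7) + gcd(5,1) = 2+1+1 = 4.
By Pick's theorem A = I + B/2 − 1, so I = 19 − 4/2 + 1 = 18.

18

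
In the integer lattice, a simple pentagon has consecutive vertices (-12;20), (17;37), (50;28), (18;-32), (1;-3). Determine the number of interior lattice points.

2146

The shoelace formula gives twice the area as |((-12)·37 − 17·20) + (17·28 − 50·37) + (50·(-32) − 18·28) + (18·(-3) − 1·(-32)) + (1·20 − (-12)·(-3))| = 4300, so the area is 2150.
Summing gcd(|Δx|,|Δy|) over the edges gives the boundary count: gcd(29,17) + gcd(33,9) + gcd(32,60) + gcd(17,29) + gcd(13,23) = 1+3+4+1+1 = 10.
By Pick's theorem A = I + B/2 − 1, so I = 2150 − 10/2 + 1 = 2146.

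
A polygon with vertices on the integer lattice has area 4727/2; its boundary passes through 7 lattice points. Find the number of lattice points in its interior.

Pick's theorem A = I + B/2 − 1 rearranges to I = A − B/2 + 1 = 4727/2 − 7/2 + 1 = 2361.

2361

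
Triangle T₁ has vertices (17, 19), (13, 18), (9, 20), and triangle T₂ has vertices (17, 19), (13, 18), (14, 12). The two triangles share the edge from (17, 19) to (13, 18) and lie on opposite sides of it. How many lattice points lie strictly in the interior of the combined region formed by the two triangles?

17

The union is the simple quadrilateral with vertices (17, 19), (9, 20), (13, 18), (14, 12) in order.
Using the shoelace formula, 2A = |(17·20 − 9·19) + (9·18 − 13·20) + (13·12 − 14·18) + (14·19 − 17·12)| = 37, so the area is 18.5.
Along each edge there are gcd(|Δx|,|Δy|)+1 lattice points, so counting each shared vertex once the boundary has gcd(8,1) + gcd(4,2) + gcd(1,6) + gcd(3,7) = 1+2+1+1 = 5.
By Pick's theorem I = A − B/2 + 1 = 18.5 − 5/2 + 1 = 17.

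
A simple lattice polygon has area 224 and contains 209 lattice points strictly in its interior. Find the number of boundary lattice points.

32

Pick's theorem gives A = I + B/2 − 1, so B = 2(A − I + 1) = 2(224 − 209 + 1) = 32.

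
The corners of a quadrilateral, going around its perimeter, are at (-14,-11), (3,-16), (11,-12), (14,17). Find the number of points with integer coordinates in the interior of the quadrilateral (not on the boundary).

Using the shoelace formula, 2A = |[(-14)·(-16) − 3·(-11)] + [3·(-12) − 11·(-16)] + [11·17 − 14·(-12)] + [14·(-11) − (-14)·17]| = 836, so the area is 418.
Summing gcd(|Δx|,|Δy|) over the edges gives the boundary count: gcd(17,5) + gcd(8,4) + gcd(3,29) + gcd(28,28) = 1+4+1+28 = 34.
By Pick's theorem A = I + B/2 − 1, so I = 418 − 34/2 + 1 = 402.

402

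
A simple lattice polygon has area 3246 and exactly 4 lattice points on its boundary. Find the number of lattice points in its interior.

Pick's theorem A = I + B/2 − 1 rearranges to I = A − B/2 + 1 = 3246 − 4/2 + 1 = 3245.

3245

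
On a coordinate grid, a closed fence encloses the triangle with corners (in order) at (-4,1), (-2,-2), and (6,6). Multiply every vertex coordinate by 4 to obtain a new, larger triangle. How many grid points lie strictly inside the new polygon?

293

By the shoelace formula, twice the signed area is |((-4)·(-2) − (-2)·1) + ((-2)·6 − 6·(-2)) + (6·1 − (-4)·6)| = 40, so the area is 20.
Along each edge there are gcd(|Δx|,|Δy|)+1 lattice points, so counting each shared vertex once the boundary has gcd(2,3) + gcd(8,8) + gcd(10,5) = 1+8+5 = 14.
Scaling by 4 multiplies the area by 4² = 16 (so the new area is 320) and multiplies the boundary lattice-point count by 4, giving 56.
By Pick's theorem, the interior count of the dilated polygon is 320 − 56/2 + 1 = 293.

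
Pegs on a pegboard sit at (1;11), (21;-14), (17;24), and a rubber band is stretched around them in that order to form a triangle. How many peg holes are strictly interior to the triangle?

The shoelace formula gives twice the area as |(1·(-14) − 21·11) + (21·24 − 17·(-14)) + (17·11 − 1·24)| = 660, so the area is 330.
Summing gcd(|Δx|,|Δy|) over the edges gives the boundary count: gcd(20,25) + gcd(4,38) + gcd(16,13) = 5+2+1 = 8.
By Pick's theorem A = I + B/2 − 1, so I = 330 − 8/2 + 1 = 327.

327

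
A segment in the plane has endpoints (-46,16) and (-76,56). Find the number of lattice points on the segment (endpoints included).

11

The number of lattice points on a segment between lattice points is gcd(|Δx|,|Δy|) + 1 = gcd(30,40) + 1 = 10 + 1 = 11.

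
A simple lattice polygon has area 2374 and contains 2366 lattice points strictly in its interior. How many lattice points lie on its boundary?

Pick's theorem gives A = I + B/2 − 1, so B = 2(A − I + 1) = 2(2374 − 2366 + 1) = 18.

18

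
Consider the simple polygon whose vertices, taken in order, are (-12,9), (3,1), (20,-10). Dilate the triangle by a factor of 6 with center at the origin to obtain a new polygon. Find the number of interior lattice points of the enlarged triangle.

514

Using the shoelace formula, 2A = |((-12)·1 − 3·9) + (3·(-10) − 20·1) + (20·9 − (-12)·(-10))| = 29, so the area is 29/2.
Summing gcd(|Δx|,|Δy|) over the edges gives the boundary count: gcd(15,8) + gcd(17,11) + gcd(32,19) = 1+1+1 = 3.
Scaling by 6 multiplies the area by 6² = 36 (so the new area is 522) and multiplies the boundary lattice-point count by 6, giving 18.
By Pick's theorem, the interior count of the dilated polygon is 522 − 18/2 + 1 = 514.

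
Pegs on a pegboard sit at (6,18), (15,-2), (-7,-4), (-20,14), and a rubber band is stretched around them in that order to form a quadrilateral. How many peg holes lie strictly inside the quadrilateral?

The shoelace formula gives twice the area as |[6·(-2) − 15·18] + [15·(-4) − (-7)·(-2)] + [(-7)·14 − (-20)·(-4)] + [(-20)·18 − 6·14]| = 978, so the area is 489.
The number of boundary lattice points is Σ gcd(|Δx|,|Δy|) = gcd(9,20) + gcd(22,2) + gcd(13,18) + gcd(26,4) = 1+2+1+2 = 6.
Pick's theorem gives I = A − B/2 + 1 = 489 − 6/2 + 1 = 487.

487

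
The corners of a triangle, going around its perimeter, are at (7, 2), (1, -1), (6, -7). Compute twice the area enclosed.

51

By the shoelace formula, twice the signed area is |(7·(-1) − 1·2) + (1·(-7) − 6·(-1)) + (6·2 − 7·(-7))| = 51, so the area is 51/2.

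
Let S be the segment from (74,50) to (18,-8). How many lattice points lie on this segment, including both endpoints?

3

The number of lattice points on a segment between lattice points is gcd(|Δx|,|Δy|) + 1 = gcd(56,58) + 1 = 2 + 1 = 3.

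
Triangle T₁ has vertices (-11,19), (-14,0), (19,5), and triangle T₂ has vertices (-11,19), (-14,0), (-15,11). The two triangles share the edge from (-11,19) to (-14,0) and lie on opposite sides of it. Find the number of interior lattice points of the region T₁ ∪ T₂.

The union is the simple quadrilateral with vertices (-11,19), (19,5), (-14,0), (-15,11) in order.
Using the shoelace formula, 2A = |[(-11)·5 − 19·19] + [19·0 − (-14)·5] + [(-14)·11 − (-15)·0] + [(-15)·19 − (-11)·11]| = 664, so the area is 332.
The number of boundary lattice points is Σ gcd(|Δx|,|Δy|) = gcd(30,14) + gcd(33,5) + gcd(1,11) + gcd(4,8) = 2+1+1+4 = 8.
By Pick's theorem I = A − B/2 + 1 = 332 − 8/2 + 1 = 329.

329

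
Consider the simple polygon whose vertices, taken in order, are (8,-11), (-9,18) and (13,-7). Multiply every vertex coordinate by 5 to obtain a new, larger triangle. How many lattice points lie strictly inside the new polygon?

2656

The shoelace formula gives twice the area as |[8·18 − (-9)·(-11)] + [(-9)·(-7) − 13·18] + [13·(-11) − 8·(-7)]| = 213, so the area is 213/2.
The number of boundary lattice points is Σ gcd(|Δx|,|Δy|) = gcd(17,29) + gcd(22,25) + gcd(5,4) = 1+1+1 = 3.
Scaling by 5 multiplies the area by 5² = 25 (so the new area is 2662.5) and multiplies the boundary lattice-point count by 5, giving 15.
By Pick's theorem, the interior count of the dilated polygon is 2662.5 − 15/2 + 1 = 2656.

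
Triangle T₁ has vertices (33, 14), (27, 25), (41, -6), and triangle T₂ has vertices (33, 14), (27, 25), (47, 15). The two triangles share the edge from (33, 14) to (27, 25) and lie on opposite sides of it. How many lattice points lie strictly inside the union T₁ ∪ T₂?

89

The union is the simple quadrilateral with vertices (33, 14), (41, -6), (27, 25), (47, 15) in order.
The shoelace formula gives twice the area as |[33·(-6) − 41·14] + [41·25 − 27·(-6)] + [27·15 − 47·25] + [47·14 − 33·15]| = 192, so the area is 96.
Along each edge there are gcd(|Δx|,|Δy|)+1 lattice points, so counting each shared vertex once the boundary has gcd(8,20) + gcd(14,31) + gcd(20,10) + gcd(14,1) = 4+1+10+1 = 16.
By Pick's theorem I = A − B/2 + 1 = 96 − 16/2 + 1 = 89.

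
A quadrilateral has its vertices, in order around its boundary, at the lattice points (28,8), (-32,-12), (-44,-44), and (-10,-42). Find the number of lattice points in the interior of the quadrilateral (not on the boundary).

Using the shoelace formula, 2A = |[28·(-12) − (-32)·8] + [(-32)·(-44) − (-44)·(-12)] + [(-44)·(-42) − (-10)·(-44)] + [(-10)·8 − 28·(-42)]| = 3304, so the area is 1652.
Summing gcd(|Δx|,|Δy|) over the edges gives the boundary count: gcd(60,20) + gcd(12,32) + gcd(34,2) + gcd(38,50) = 20+4+2+2 = 28.
By Pick's theorem A = I + B/2 − 1, so I = 1652 − 28/2 + 1 = 1639.

1639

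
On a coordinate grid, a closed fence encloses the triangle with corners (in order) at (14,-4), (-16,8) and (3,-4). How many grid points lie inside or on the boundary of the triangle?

76

The shoelace formula gives twice the area as |(14·8 − (-16)·(-4)) + ((-16)·(-4) − 3·8) + (3·(-4) − 14·(-4))| = 132, so the area is 66.
Summing gcd(|Δx|,|Δy|) over the edges gives the boundary count: gcd(30,12) + gcd(19,12) + gcd(11,0) = 6+1+11 = 18.
Pick's theorem gives I = A − B/2 + 1 = 66 − 18/2 + 1 = 58, so the closed region contains I + B = 58 + 18 = 76 lattice points.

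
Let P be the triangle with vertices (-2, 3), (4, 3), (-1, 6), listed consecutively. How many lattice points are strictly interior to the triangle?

The shoelace formula gives twice the area as |[(-2)·3 − 4·3] + [4·6 − (-1)·3] + [(-1)·3 − (-2)·6]| = 18, so the area is 9.
Along each edge there are gcd(|Δx|,|Δy|)+1 lattice points, so counting each shared vertex once the boundary has gcd(6,0) + gcd(5,3) + gcd(1,3) = 6+1+1 = 8.
Pick's theorem gives I = A − B/2 + 1 = 9 − 8/2 + 1 = 6.

6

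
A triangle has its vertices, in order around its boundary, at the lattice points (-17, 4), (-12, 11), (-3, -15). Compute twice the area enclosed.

By the shoelace formula, twice the signed area is |((-17)·11 − (-12)·4) + ((-12)·(-15) − (-3)·11) + ((-3)·4 − (-17)·(-15))| = 193, so the area is 96.5.

193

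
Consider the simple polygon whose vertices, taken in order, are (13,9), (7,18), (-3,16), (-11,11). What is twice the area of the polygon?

238

The shoelace formula gives twice the area as |[13·18 − 7·9] + [7·16 − (-3)·18] + [(-3)·11 − (-11)·16] + [(-11)·9 − 13·11]| = 238, so the area is 119.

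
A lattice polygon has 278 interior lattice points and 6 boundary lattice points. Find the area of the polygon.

By Pick's theorem, A = I + B/2 − 1 = 278 + 6/2 − 1 = 280.

280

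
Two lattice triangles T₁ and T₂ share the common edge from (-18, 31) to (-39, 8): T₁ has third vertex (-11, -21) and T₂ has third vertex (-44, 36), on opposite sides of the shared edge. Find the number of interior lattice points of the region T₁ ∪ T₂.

The union is the simple quadrilateral with vertices (-18, 31), (-11, -21), (-39, 8), (-44, 36) in order.
Using the shoelace formula, 2A = |((-18)·(-21) − (-11)·31) + ((-11)·8 − (-39)·(-21)) + ((-39)·36 − (-44)·8) + ((-44)·31 − (-18)·36)| = 1956, so the area is 978.
Summing gcd(|Δx|,|Δy|) over the edges gives the boundary count: gcd(7,52) + gcd(28,29) + gcd(5,28) + gcd(26,5) = 1+1+1+1 = 4.
By Pick's theorem I = A − B/2 + 1 = 978 − 4/2 + 1 = 977.

977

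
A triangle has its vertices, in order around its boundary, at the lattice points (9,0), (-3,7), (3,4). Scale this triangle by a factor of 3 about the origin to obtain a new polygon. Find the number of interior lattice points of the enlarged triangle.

19

Using the shoelace formula, 2A = |(9·7 − (-3)·0) + ((-3)·4 − 3·7) + (3·0 − 9·4)| = 6, so the area is 3.
Along each edge there are gcd(|Δx|,|Δy|)+1 lattice points, so counting each shared vertex once the boundary has gcd(12,7) + gcd(6,3) + gcd(6,4) = 1+3+2 = 6.
Scaling by 3 multiplies the area by 3² = 9 (so the new area is 27) and multiplies the boundary lattice-point count by 3, giving 18.
By Pick's theorem, the interior count of the dilated polygon is 27 − 18/2 + 1 = 19.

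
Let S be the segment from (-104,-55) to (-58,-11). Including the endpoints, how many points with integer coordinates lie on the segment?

The number of lattice points on a segment between lattice points is gcd(|Δx|,|Δy|) + 1 = gcd(46,44) + 1 = 2 + 1 = 3.

3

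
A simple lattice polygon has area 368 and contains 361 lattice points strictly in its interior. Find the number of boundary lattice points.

Pick's theorem gives A = I + B/2 − 1, so B = 2(A − I + 1) = 2(368 − 361 + 1) = 16.

16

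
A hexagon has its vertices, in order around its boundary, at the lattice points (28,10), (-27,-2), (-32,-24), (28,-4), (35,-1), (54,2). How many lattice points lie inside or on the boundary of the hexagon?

1173

Using the shoelace formula, 2A = |[28·(-2) − (-27)·10] + [(-27)·(-24) − (-32)·(-2)] + [(-32)·(-4) − 28·(-24)] + [28·(-1) − 35·(-4)] + [35·2 − 54·(-1)] + [54·10 − 28·2]| = 2318, so the area is 1159.
Along each edge there are gcd(|Δx|,|Δy|)+1 lattice points, so counting each shared vertex once the boundary has gcd(55,12) + gcd(5,22) + gcd(60,20) + gcd(7,3) + gcd(19,3) + gcd(26,8) = 1+1+20+1+1+2 = 26.
Pick's theorem gives I = A − B/2 + 1 = 1159 − 26/2 + 1 = 1147, so the closed region contains I + B = 1147 + 26 = 1173 lattice points.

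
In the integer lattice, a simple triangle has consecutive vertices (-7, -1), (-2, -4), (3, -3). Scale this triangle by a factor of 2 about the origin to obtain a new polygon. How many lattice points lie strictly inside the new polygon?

37

The shoelace formula gives twice the area as |((-7)·(-4) − (-2)·(-1)) + ((-2)·(-3) − 3·(-4)) + (3·(-1) − (-7)·(-3))| = 20, so the area is 10.
Summing gcd(|Δx|,|Δy|) over the edges gives the boundary count: gcd(5,3) + gcd(5,1) + gcd(10,2) = 1+1+2 = 4.
Scaling by 2 multiplies the area by 2² = 4 (so the new area is 40) and multiplies the boundary lattice-point count by 2, giving 8.
By Pick's theorem, the interior count of the dilated polygon is 40 − 8/2 + 1 = 37.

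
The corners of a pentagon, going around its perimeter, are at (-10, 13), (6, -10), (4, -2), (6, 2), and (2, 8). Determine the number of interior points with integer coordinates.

107

Using the shoelace formula, 2A = |[(-10)·(-10) − 6·13] + [6·(-2) − 4·(-10)] + [4·2 − 6·(-2)] + [6·8 − 2·2] + [2·13 − (-10)·8]| = 220, so the area is 110.
Along each edge there are gcd(|Δx|,|Δy|)+1 lattice points, so counting each shared vertex once the boundary has gcd(16,23) + gcd(2,8) + gcd(2,4) + gcd(4,6) + gcd(12,5) = 1+2+2+2+1 = 8.
Pick's theorem gives I = A − B/2 + 1 = 110 − 8/2 + 1 = 107.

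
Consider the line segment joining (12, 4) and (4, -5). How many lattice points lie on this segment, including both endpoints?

2

The number of lattice points on a segment between lattice points is gcd(|Δx|,|Δy|) + 1 = gcd(8,9) + 1 = 1 + 1 = 2.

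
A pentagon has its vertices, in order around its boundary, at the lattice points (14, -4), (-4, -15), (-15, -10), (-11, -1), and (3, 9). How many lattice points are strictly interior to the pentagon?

368

By the shoelace formula, twice the signed area is |(14·(-15) − (-4)·(-4)) + ((-4)·(-10) − (-15)·(-15)) + ((-15)·(-1) − (-11)·(-10)) + ((-11)·9 − 3·(-1)) + (3·(-4) − 14·9)| = 740, so the area is 370.
Along each edge there are gcd(|Δx|,|Δy|)+1 lattice points, so counting each shared vertex once the boundary has gcd(18,11) + gcd(11,5) + gcd(4,9) + gcd(14,10) + gcd(11,13) = 1+1+1+2+1 = 6.
Pick's theorem gives I = A − B/2 + 1 = 370 − 6/2 + 1 = 368.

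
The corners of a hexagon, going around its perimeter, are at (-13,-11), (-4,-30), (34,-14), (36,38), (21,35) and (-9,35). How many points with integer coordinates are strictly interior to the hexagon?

2623

The shoelace formula gives twice the area as |[(-13)·(-30) − (-4)·(-11)] + [(-4)·(-14) − 34·(-30)] + [34·38 − 36·(-14)] + [36·35 − 21·38] + [21·35 − (-9)·35] + [(-9)·(-11) − (-13)·35]| = 5284, so the area is 2642.
Along each edge there are gcd(|Δx|,|Δy|)+1 lattice points, so counting each shared vertex once the boundary has gcd(9,19) + gcd(38,16) + gcd(2,52) + gcd(15,3) + gcd(30,0) + gcd(4,46) = 1+2+2+3+30+2 = 40.
Pick's theorem gives I = A − B/2 + 1 = 2642 − 40/2 + 1 = 2623.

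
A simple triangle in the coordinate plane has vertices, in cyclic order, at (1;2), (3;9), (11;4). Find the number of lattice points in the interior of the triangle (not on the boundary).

32

The shoelace formula gives twice the area as |[1·9 − 3·2] + [3·4 − 11·9] + [11·2 − 1·4]| = 66, so the area is 33.
Along each edge there are gcd(|Δx|,|Δy|)+1 lattice points, so counting each shared vertex once the boundary has gcd(2,7) + gcd(8,5) + gcd(10,2) = 1+1+2 = 4.
By Pick's theorem A = I + B/2 − 1, so I = 33 − 4/2 + 1 = 32.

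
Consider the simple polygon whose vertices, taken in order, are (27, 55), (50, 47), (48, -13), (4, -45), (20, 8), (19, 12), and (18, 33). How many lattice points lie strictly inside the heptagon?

The shoelace formula gives twice the area as |(27·47 − 50·55) + (50·(-13) − 48·47) + (48·(-45) − 4·(-13)) + (4·8 − 20·(-45)) + (20·12 − 19·8) + (19·33 − 18·12) + (18·55 − 27·33)| = 4965, so the area is 4965/2.
Summing gcd(|Δx|,|Δy|) over the edges gives the boundary count: gcd(23,8) + gcd(2,60) + gcd(44,32) + gcd(16,53) + gcd(1,4) + gcd(1,21) + gcd(9,22) = 1+2+4+1+1+1+1 = 11.
Pick's theorem gives I = A − B/2 + 1 = 4965/2 − 11/2 + 1 = 2478.

2478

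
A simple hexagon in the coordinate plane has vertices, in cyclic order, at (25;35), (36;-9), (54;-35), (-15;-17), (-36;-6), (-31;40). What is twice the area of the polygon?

Using the shoelace formula, 2A = |[25·(-9) − 36·35] + [36·(-35) − 54·(-9)] + [54·(-17) − (-15)·(-35)] + [(-15)·(-6) − (-36)·(-17)] + [(-36)·40 − (-31)·(-6)] + [(-31)·35 − 25·40]| = 7935, so the area is 7935/2.

7935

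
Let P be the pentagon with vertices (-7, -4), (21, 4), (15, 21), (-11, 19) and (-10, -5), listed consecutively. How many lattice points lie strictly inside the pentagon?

The shoelace formula gives twice the area as |[(-7)·4 − 21·(-4)] + [21·21 − 15·4] + [15·19 − (-11)·21] + [(-11)·(-5) − (-10)·19] + [(-10)·(-4) − (-7)·(-5)]| = 1203, so the area is 1203/2.
Summing gcd(|Δx|,|Δy|) over the edges gives the boundary count: gcd(28,8) + gcd(6,17) + gcd(26,2) + gcd(1,24) + gcd(3,1) = 4+1+2+1+1 = 9.
By Pick's theorem A = I + B/2 − 1, so I = 1203/2 − 9/2 + 1 = 598.

598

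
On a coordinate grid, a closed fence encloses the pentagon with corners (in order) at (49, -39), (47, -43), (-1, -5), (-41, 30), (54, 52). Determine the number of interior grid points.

Using the shoelace formula, 2A = |[49·(-43) − 47·(-39)] + [47·(-5) − (-1)·(-43)] + [(-1)·30 − (-41)·(-5)] + [(-41)·52 − 54·30] + [54·(-39) − 49·52]| = 9193, so the area is 4596.5.
The number of boundary lattice points is Σ gcd(|Δx|,|Δy|) = gcd(2,4) + gcd(48,38) + gcd(40,35) + gcd(95,22) + gcd(5,91) = 2+2+5+1+1 = 11.
Pick's theorem gives I = A − B/2 + 1 = 4596.5 − 11/2 + 1 = 4592.

4592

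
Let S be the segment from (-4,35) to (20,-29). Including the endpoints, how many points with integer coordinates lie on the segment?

The number of lattice points on a segment between lattice points is gcd(|Δx|,|Δy|) + 1 = gcd(24,64) + 1 = 8 + 1 = 9.

9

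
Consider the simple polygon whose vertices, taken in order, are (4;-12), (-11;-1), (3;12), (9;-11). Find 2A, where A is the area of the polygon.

Using the shoelace formula, 2A = |[4·(-1) − (-11)·(-12)] + [(-11)·12 − 3·(-1)] + [3·(-11) − 9·12] + [9·(-12) − 4·(-11)]| = 470, so the area is 235.

470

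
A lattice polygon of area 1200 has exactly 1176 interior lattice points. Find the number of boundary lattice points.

50

Pick's theorem gives A = I + B/2 − 1, so B = 2(A − I + 1) = 2(1200 − 1176 + 1) = 50.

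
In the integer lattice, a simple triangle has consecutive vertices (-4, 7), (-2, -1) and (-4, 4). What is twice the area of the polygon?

The shoelace formula gives twice the area as |[(-4)·(-1) − (-2)·7] + [(-2)·4 − (-4)·(-1)] + [(-4)·7 − (-4)·4]| = 6, so the area is 3.

6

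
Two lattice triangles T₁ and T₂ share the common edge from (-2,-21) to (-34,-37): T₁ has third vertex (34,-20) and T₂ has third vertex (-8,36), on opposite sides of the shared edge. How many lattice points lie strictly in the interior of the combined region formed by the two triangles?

The union is the simple quadrilateral with vertices (-2,-21), (34,-20), (-34,-37), (-8,36) in order.
The shoelace formula gives twice the area as |[(-2)·(-20) − 34·(-21)] + [34·(-37) − (-34)·(-20)] + [(-34)·36 − (-8)·(-37)] + [(-8)·(-21) − (-2)·36]| = 2464, so the area is 1232.
Summing gcd(|Δx|,|Δy|) over the edges gives the boundary count: gcd(36,1) + gcd(68,17) + gcd(26,73) + gcd(6,57) = 1+17+1+3 = 22.
By Pick's theorem I = A − B/2 + 1 = 1232 − 22/2 + 1 = 1222.

1222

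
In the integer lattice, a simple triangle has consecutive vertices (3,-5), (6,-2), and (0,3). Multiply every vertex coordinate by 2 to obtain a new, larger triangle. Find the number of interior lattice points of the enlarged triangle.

Using the shoelace formula, 2A = |[3·(-2) − 6·(-5)] + [6·3 − 0·(-2)] + [0·(-5) − 3·3]| = 33, so the area is 33/2.
The number of boundary lattice points is Σ gcd(|Δx|,|Δy|) = gcd(3,3) + gcd(6,5) + gcd(3,8) = 3+1+1 = 5.
Scaling by 2 multiplies the area by 2² = 4 (so the new area is 66) and multiplies the boundary lattice-point count by 2, giving 10.
By Pick's theorem, the interior count of the dilated polygon is 66 − 10/2 + 1 = 62.

62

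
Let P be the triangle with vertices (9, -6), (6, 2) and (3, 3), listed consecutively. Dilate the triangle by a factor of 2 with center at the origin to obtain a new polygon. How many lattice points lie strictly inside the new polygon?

38

By the shoelace formula, twice the signed area is |[9·2 − 6·(-6)] + [6·3 − 3·2] + [3·(-6) − 9·3]| = 21, so the area is 10.5.
Summing gcd(|Δx|,|Δy|) over the edges gives the boundary count: gcd(3,8) + gcd(3,1) + gcd(6,9) = 1+1+3 = 5.
Scaling by 2 multiplies the area by 2² = 4 (so the new area is 42) and multiplies the boundary lattice-point count by 2, giving 10.
By Pick's theorem, the interior count of the dilated polygon is 42 − 10/2 + 1 = 38.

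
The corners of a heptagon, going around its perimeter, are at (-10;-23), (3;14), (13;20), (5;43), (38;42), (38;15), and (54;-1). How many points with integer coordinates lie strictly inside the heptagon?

The shoelace formula gives twice the area as |[(-10)·14 − 3·(-23)] + [3·20 − 13·14] + [13·43 − 5·20] + [5·42 − 38·43] + [38·15 − 38·42] + [38·(-1) − 54·15] + [54·(-23) − (-10)·(-1)]| = 4284, so the area is 2142.
Summing gcd(|Δx|,|Δy|) over the edges gives the boundary count: gcd(13,37) + gcd(10,6) + gcd(8,23) + gcd(33,1) + gcd(0,27) + gcd(16,16) + gcd(64,22) = 1+2+1+1+27+16+2 = 50.
Pick's theorem gives I = A − B/2 + 1 = 2142 − 50/2 + 1 = 2118.

2118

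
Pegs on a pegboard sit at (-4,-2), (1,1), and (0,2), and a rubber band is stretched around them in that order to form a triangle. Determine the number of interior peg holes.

By the shoelace formula, twice the signed area is |((-4)·1 − 1·(-2)) + (1·2 − 0·1) + (0·(-2) − (-4)·2)| = 8, so the area is 4.
Along each edge there are gcd(|Δx|,|Δy|)+1 lattice points, so counting each shared vertex once the boundary has gcd(5,3) + gcd(1,1) + gcd(4,4) = 1+1+4 = 6.
Pick's theorem gives I = A − B/2 + 1 = 4 − 6/2 + 1 = 2.

2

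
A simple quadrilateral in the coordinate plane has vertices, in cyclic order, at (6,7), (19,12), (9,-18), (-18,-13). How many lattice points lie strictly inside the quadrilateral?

Using the shoelace formula, 2A = |[6·12 − 19·7] + [19·(-18) − 9·12] + [9·(-13) − (-18)·(-18)] + [(-18)·7 − 6·(-13)]| = 1000, so the area is 500.
Summing gcd(|Δx|,|Δy|) over the edges gives the boundary count: gcd(13,5) + gcd(10,30) + gcd(27,5) + gcd(24,20) = 1+10+1+4 = 16.
By Pick's theorem A = I + B/2 − 1, so I = 500 − 16/2 + 1 = 493.

493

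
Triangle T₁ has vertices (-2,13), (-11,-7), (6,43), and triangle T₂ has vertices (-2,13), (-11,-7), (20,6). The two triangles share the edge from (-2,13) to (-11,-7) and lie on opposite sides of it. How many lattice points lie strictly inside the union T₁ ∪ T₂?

305

The union is the simple quadrilateral with vertices (-2,13), (6,43), (-11,-7), (20,6) in order.
The shoelace formula gives twice the area as |[(-2)·43 − 6·13] + [6·(-7) − (-11)·43] + [(-11)·6 − 20·(-7)] + [20·13 − (-2)·6]| = 613, so the area is 306.5.
Along each edge there are gcd(|Δx|,|Δy|)+1 lattice points, so counting each shared vertex once the boundary has gcd(8,30) + gcd(17,50) + gcd(31,13) + gcd(22,7) = 2+1+1+1 = 5.
By Pick's theorem I = A − B/2 + 1 = 306.5 − 5/2 + 1 = 305.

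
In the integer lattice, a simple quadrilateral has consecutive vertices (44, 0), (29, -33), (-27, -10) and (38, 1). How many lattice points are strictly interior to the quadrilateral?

Using the shoelace formula, 2A = |(44·(-33) − 29·0) + (29·(-10) − (-27)·(-33)) + ((-27)·1 − 38·(-10)) + (38·0 − 44·1)| = 2324, so the area is 1162.
The number of boundary lattice points is Σ gcd(|Δx|,|Δy|) = gcd(15,33) + gcd(56,23) + gcd(65,11) + gcd(6,1) = 3+1+1+1 = 6.
Pick's theorem gives I = A − B/2 + 1 = 1162 − 6/2 + 1 = 1160.

1160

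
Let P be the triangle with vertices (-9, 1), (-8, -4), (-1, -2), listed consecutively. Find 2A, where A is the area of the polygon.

37

By the shoelace formula, twice the signed area is |((-9)·(-4) − (-8)·1) + ((-8)·(-2) − (-1)·(-4)) + ((-1)·1 − (-9)·(-2))| = 37, so the area is 18.5.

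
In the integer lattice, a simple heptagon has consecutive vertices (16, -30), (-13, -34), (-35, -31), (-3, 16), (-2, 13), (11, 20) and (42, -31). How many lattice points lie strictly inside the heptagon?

By the shoelace formula, twice the signed area is |[16·(-34) − (-13)·(-30)] + [(-13)·(-31) − (-35)·(-34)] + [(-35)·16 − (-3)·(-31)] + [(-3)·13 − (-2)·16] + [(-2)·20 − 11·13] + [11·(-31) − 42·20] + [42·(-30) − 16·(-31)]| = 4509, so the area is 4509/2.
The number of boundary lattice points is Σ gcd(|Δx|,|Δy|) = gcd(29,4) + gcd(22,3) + gcd(32,47) + gcd(1,3) + gcd(13,7) + gcd(31,51) + gcd(26,1) = 1+1+1+1+1+1+1 = 7.
By Pick's theorem A = I + B/2 − 1, so I = 4509/2 − 7/2 + 1 = 2252.

2252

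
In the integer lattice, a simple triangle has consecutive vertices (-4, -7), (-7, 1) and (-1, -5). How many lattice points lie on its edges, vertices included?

8

Along each edge there are gcd(|Δx|,|Δy|)+1 lattice points, so counting each shared vertex once the boundary has gcd(3,8) + gcd(6,6) + gcd(3,2) = 1+6+1 = 8.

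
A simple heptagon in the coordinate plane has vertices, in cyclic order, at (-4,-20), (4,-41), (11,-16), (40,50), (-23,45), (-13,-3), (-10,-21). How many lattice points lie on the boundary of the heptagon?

The number of boundary lattice points is Σ gcd(|Δx|,|Δy|) = gcd(8,21) + gcd(7,25) + gcd(29,66) + gcd(63,5) + gcd(10,48) + gcd(3,18) + gcd(6,1) = 1+1+1+1+2+3+1 = 10.

10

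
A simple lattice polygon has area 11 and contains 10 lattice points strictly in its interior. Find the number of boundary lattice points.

4

Pick's theorem gives A = I + B/2 − 1, so B = 2(A − I + 1) = 2(11 − 10 + 1) = 4.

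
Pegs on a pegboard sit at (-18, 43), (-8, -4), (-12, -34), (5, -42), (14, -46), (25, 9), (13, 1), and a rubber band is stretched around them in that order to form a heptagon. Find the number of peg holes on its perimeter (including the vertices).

Summing gcd(|Δx|,|Δy|) over the edges gives the boundary count: gcd(10,47) + gcd(4,30) + gcd(17,8) + gcd(9,4) + gcd(11,55) + gcd(12,8) + gcd(31,42) = 1+2+1+1+11+4+1 = 21.

21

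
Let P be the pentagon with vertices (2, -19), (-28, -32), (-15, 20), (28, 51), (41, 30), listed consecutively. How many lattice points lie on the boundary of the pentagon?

Along each edge there are gcd(|Δx|,|Δy|)+1 lattice points, so counting each shared vertex once the boundary has gcd(30,13) + gcd(13,52) + gcd(43,31) + gcd(13,21) + gcd(39,49) = 1+13+1+1+1 = 17.

17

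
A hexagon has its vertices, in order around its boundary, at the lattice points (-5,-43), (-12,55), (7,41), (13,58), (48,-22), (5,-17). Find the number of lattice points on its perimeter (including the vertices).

17

The number of boundary lattice points is Σ gcd(|Δx|,|Δy|) = gcd(7,98) + gcd(19,14) + gcd(6,17) + gcd(35,80) + gcd(43,5) + gcd(10,26) = 7+1+1+5+1+2 = 17.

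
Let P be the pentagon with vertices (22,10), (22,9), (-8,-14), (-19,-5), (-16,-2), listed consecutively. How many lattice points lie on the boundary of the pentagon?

Summing gcd(|Δx|,|Δy|) over the edges gives the boundary count: gcd(0,1) + gcd(30,23) + gcd(11,9) + gcd(3,3) + gcd(38,12) = 1+1+1+3+2 = 8.

8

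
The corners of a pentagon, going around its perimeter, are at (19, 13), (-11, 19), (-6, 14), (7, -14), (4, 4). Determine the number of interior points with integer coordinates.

Using the shoelace formula, 2A = |(19·19 − (-11)·13) + ((-11)·14 − (-6)·19) + ((-6)·(-14) − 7·14) + (7·4 − 4·(-14)) + (4·13 − 19·4)| = 510, so the area is 255.
The number of boundary lattice points is Σ gcd(|Δx|,|Δy|) = gcd(30,6) + gcd(5,5) + gcd(13,28) + gcd(3,18) + gcd(15,9) = 6+5+1+3+3 = 18.
Pick's theorem gives I = A − B/2 + 1 = 255 − 18/2 + 1 = 247.

247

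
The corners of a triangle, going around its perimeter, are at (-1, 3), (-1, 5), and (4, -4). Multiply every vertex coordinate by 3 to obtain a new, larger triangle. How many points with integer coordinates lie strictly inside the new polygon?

40

The shoelace formula gives twice the area as |[(-1)·5 − (-1)·3] + [(-1)·(-4) − 4·5] + [4·3 − (-1)·(-4)]| = 10, so the area is 5.
Summing gcd(|Δx|,|Δy|) over the edges gives the boundary count: gcd(0,2) + gcd(5,9) + gcd(5,7) = 2+1+1 = 4.
Scaling by 3 multiplies the area by 3² = 9 (so the new area is 45) and multiplies the boundary lattice-point count by 3, giving 12.
By Pick's theorem, the interior count of the dilated polygon is 45 − 12/2 + 1 = 40.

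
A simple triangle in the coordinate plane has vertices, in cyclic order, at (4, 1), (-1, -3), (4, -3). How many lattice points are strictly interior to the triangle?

6

By the shoelace formula, twice the signed area is |(4·(-3) − (-1)·1) + ((-1)·(-3) − 4·(-3)) + (4·1 − 4·(-3))| = 20, so the area is 10.
The number of boundary lattice points is Σ gcd(|Δx|,|Δy|) = gcd(5,4) + gcd(5,0) + gcd(0,4) = 1+5+4 = 10.
By Pick's theorem A = I + B/2 − 1, so I = 10 − 10/2 + 1 = 6.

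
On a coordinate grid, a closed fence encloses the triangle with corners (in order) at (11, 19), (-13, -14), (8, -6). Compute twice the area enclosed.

By the shoelace formula, twice the signed area is |[11·(-14) − (-13)·19] + [(-13)·(-6) − 8·(-14)] + [8·19 − 11·(-6)]| = 501, so the area is 250.5.

501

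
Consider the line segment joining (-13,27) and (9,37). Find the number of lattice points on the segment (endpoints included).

The number of lattice points on a segment between lattice points is gcd(|Δx|,|Δy|) + 1 = gcd(22,10) + 1 = 2 + 1 = 3.

3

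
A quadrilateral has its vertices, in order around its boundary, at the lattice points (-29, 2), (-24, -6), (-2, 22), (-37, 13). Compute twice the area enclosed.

773

Using the shoelace formula, 2A = |[(-29)·(-6) − (-24)·2] + [(-24)·22 − (-2)·(-6)] + [(-2)·13 − (-37)·22] + [(-37)·2 − (-29)·13]| = 773, so the area is 386.5.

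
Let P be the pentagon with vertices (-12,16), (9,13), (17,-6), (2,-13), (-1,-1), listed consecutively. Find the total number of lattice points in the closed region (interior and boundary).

419

Using the shoelace formula, 2A = |[(-12)·13 − 9·16] + [9·(-6) − 17·13] + [17·(-13) − 2·(-6)] + [2·(-1) − (-1)·(-13)] + [(-1)·16 − (-12)·(-1)]| = 827, so the area is 827/2.
The number of boundary lattice points is Σ gcd(|Δx|,|Δy|) = gcd(21,3) + gcd(8,19) + gcd(15,7) + gcd(3,12) + gcd(11,17) = 3+1+1+3+1 = 9.
Pick's theorem gives I = A − B/2 + 1 = 827/2 − 9/2 + 1 = 410, so the closed region contains I + B = 410 + 9 = 419 lattice points.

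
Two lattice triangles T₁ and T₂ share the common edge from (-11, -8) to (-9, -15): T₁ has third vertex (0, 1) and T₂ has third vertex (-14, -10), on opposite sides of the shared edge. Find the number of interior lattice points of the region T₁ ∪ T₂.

57

The union is the simple quadrilateral with vertices (-11, -8), (0, 1), (-9, -15), (-14, -10) in order.
Using the shoelace formula, 2A = |[(-11)·1 − 0·(-8)] + [0·(-15) − (-9)·1] + [(-9)·(-10) − (-14)·(-15)] + [(-14)·(-8) − (-11)·(-10)]| = 120, so the area is 60.
Summing gcd(|Δx|,|Δy|) over the edges gives the boundary count: gcd(11,9) + gcd(9,16) + gcd(5,5) + gcd(3,2) = 1+1+5+1 = 8.
By Pick's theorem I = A − B/2 + 1 = 60 − 8/2 + 1 = 57.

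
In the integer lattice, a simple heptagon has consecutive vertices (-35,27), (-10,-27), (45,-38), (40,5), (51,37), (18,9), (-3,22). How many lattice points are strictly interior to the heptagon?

3335

By the shoelace formula, twice the signed area is |[(-35)·(-27) − (-10)·27] + [(-10)·(-38) − 45·(-27)] + [45·5 − 40·(-38)] + [40·37 − 51·5] + [51·9 − 18·37] + [18·22 − (-3)·9] + [(-3)·27 − (-35)·22]| = 6685, so the area is 6685/2.
The number of boundary lattice points is Σ gcd(|Δx|,|Δy|) = gcd(25,54) + gcd(55,11) + gcd(5,43) + gcd(11,32) + gcd(33,28) + gcd(21,13) + gcd(32,5) = 1+11+1+1+1+1+1 = 17.
Pick's theorem gives I = A − B/2 + 1 = 6685/2 − 17/2 + 1 = 3335.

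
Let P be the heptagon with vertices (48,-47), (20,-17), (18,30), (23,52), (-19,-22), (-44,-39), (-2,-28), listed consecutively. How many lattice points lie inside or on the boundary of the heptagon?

Using the shoelace formula, 2A = |(48·(-17) − 20·(-47)) + (20·30 − 18·(-17)) + (18·52 − 23·30) + (23·(-22) − (-19)·52) + ((-19)·(-39) − (-44)·(-22)) + ((-44)·(-28) − (-2)·(-39)) + ((-2)·(-47) − 48·(-28))| = 4123, so the area is 4123/2.
Summing gcd(|Δx|,|Δy|) over the edges gives the boundary count: gcd(28,30) + gcd(2,47) + gcd(5,22) + gcd(42,74) + gcd(25,17) + gcd(42,11) + gcd(50,19) = 2+1+1+2+1+1+1 = 9.
Pick's theorem gives I = A − B/2 + 1 = 4123/2 − 9/2 + 1 = 2058, so the closed region contains I + B = 2058 + 9 = 2067 lattice points.

2067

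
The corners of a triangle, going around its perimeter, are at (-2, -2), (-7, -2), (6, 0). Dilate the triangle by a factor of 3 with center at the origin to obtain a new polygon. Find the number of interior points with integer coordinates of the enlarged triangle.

The shoelace formula gives twice the area as |[(-2)·(-2) − (-7)·(-2)] + [(-7)·0 − 6·(-2)] + [6·(-2) − (-2)·0]| = 10, so the area is 5.
Summing gcd(|Δx|,|Δy|) over the edges gives the boundary count: gcd(5,0) + gcd(13,2) + gcd(8,2) = 5+1+2 = 8.
Scaling by 3 multiplies the area by 3² = 9 (so the new area is 45) and multiplies the boundary lattice-point count by 3, giving 24.
By Pick's theorem, the interior count of the dilated polygon is 45 − 24/2 + 1 = 34.

34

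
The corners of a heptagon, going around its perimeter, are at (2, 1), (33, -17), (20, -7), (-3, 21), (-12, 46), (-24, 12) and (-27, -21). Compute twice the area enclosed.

Using the shoelace formula, 2A = |(2·(-17) − 33·1) + (33·(-7) − 20·(-17)) + (20·21 − (-3)·(-7)) + ((-3)·46 − (-12)·21) + ((-12)·12 − (-24)·46) + ((-24)·(-21) − (-27)·12) + ((-27)·1 − 2·(-21))| = 2358, so the area is 1179.

2358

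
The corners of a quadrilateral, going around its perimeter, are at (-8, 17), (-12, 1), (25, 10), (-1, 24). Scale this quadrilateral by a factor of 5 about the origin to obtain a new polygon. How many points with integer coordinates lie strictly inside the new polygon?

Using the shoelace formula, 2A = |[(-8)·1 − (-12)·17] + [(-12)·10 − 25·1] + [25·24 − (-1)·10] + [(-1)·17 − (-8)·24]| = 836, so the area is 418.
The number of boundary lattice points is Σ gcd(|Δx|,|Δy|) = gcd(4,16) + gcd(37,9) + gcd(26,14) + gcd(7,7) = 4+1+2+7 = 14.
Scaling by 5 multiplies the area by 5² = 25 (so the new area is 10450) and multiplies the boundary lattice-point count by 5, giving 70.
By Pick's theorem, the interior count of the dilated polygon is 10450 − 70/2 + 1 = 10416.

10416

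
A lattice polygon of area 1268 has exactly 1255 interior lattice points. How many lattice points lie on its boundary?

28

Pick's theorem gives A = I + B/2 − 1, so B = 2(A − I + 1) = 2(1268 − 1255 + 1) = 28.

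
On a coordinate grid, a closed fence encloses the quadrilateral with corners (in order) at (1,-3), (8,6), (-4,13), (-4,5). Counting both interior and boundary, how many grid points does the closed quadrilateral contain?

105

By the shoelace formula, twice the signed area is |[1·6 − 8·(-3)] + [8·13 − (-4)·6] + [(-4)·5 − (-4)·13] + [(-4)·(-3) − 1·5]| = 197, so the area is 197/2.
Summing gcd(|Δx|,|Δy|) over the edges gives the boundary count: gcd(7,9) + gcd(12,7) + gcd(0,8) + gcd(5,8) = 1+1+8+1 = 11.
Pick's theorem gives I = A − B/2 + 1 = 197/2 − 11/2 + 1 = 94, so the closed region contains I + B = 94 + 11 = 105 lattice points.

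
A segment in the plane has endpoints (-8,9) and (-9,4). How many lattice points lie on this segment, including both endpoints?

The number of lattice points on a segment between lattice points is gcd(|Δx|,|Δy|) + 1 = gcd(1,5) + 1 = 1 + 1 = 2.

2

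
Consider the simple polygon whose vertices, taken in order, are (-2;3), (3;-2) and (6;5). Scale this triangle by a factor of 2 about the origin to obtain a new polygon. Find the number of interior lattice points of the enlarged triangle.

93

The shoelace formula gives twice the area as |((-2)·(-2) − 3·3) + (3·5 − 6·(-2)) + (6·3 − (-2)·5)| = 50, so the area is 25.
The number of boundary lattice points is Σ gcd(|Δx|,|Δy|) = gcd(5,5) + gcd(3,7) + gcd(8,2) = 5+1+2 = 8.
Scaling by 2 multiplies the area by 2² = 4 (so the new area is 100) and multiplies the boundary lattice-point count by 2, giving 16.
By Pick's theorem, the interior count of the dilated polygon is 100 − 16/2 + 1 = 93.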